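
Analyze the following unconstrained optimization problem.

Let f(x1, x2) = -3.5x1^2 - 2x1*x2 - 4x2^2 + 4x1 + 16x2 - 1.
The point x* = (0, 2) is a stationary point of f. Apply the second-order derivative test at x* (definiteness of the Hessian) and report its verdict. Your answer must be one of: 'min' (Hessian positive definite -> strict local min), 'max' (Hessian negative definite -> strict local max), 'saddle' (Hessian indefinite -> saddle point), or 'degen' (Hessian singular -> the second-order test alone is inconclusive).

Compute the Hessian H = grad^2 f:
  H = [[-7, -2], [-2, -8]]
Verify stationarity: grad f(x*) = H x* + g = (0, 0).
Eigenvalues of H: -9.5616, -5.4384.
Both eigenvalues < 0, so H is negative definite -> x* is a strict local max.

max


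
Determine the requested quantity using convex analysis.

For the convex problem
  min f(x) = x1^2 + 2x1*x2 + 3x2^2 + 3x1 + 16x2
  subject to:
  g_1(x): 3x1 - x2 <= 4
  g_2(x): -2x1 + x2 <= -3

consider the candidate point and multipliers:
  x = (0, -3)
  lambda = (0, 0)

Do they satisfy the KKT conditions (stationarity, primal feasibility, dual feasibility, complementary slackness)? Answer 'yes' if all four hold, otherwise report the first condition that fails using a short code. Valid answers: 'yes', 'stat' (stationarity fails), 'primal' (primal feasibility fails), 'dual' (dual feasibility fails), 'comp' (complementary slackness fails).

Gradient of f: grad f(x) = Q x + c = (-3, -2)
Constraint values g_i(x) = a_i^T x - b_i:
  g_1((0, -3)) = -1
  g_2((0, -3)) = 0
Stationarity residual: grad f(x) + sum_i lambda_i a_i = (-3, -2)
  -> stationarity FAILS
Primal feasibility (all g_i <= 0): OK
Dual feasibility (all lambda_i >= 0): OK
Complementary slackness (lambda_i * g_i(x) = 0 for all i): OK

Verdict: the first failing condition is stationarity -> stat.

stat


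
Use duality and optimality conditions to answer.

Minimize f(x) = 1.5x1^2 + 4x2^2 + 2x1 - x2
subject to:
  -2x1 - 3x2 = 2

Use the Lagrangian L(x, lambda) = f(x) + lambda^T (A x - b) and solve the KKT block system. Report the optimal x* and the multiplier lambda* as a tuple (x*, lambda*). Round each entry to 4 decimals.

Form the Lagrangian:
  L(x, lambda) = (1/2) x^T Q x + c^T x + lambda^T (A x - b)
Stationarity (grad_x L = 0): Q x + c + A^T lambda = 0.
Primal feasibility: A x = b.

This gives the KKT block system:
  [ Q   A^T ] [ x     ]   [-c ]
  [ A    0  ] [ lambda ] = [ b ]

Solving the linear system:
  x*      = (-0.9492, -0.0339)
  lambda* = (-0.4237)
  f(x*)   = -0.5085

x* = (-0.9492, -0.0339), lambda* = (-0.4237)


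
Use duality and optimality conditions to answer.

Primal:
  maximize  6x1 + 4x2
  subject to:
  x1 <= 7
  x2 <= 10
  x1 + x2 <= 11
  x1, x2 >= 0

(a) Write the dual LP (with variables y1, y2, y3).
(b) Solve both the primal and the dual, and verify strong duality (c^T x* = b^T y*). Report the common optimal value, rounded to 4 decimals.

The standard primal-dual pair for 'max c^T x s.t. A x <= b, x >= 0' is:
  Dual:  min b^T y  s.t.  A^T y >= c,  y >= 0.

So the dual LP is:
  minimize  7y1 + 10y2 + 11y3
  subject to:
    y1 + y3 >= 6
    y2 + y3 >= 4
    y1, y2, y3 >= 0

Solving the primal: x* = (7, 4).
  primal value c^T x* = 58.
Solving the dual: y* = (2, 0, 4).
  dual value b^T y* = 58.
Strong duality: c^T x* = b^T y*. Confirmed.

58


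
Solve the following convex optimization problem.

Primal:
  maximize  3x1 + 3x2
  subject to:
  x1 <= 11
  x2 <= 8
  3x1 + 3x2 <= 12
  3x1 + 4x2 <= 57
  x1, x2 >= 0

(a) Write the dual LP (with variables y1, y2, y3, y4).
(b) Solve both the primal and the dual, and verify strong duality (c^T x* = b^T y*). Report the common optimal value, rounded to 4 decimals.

The standard primal-dual pair for 'max c^T x s.t. A x <= b, x >= 0' is:
  Dual:  min b^T y  s.t.  A^T y >= c,  y >= 0.

So the dual LP is:
  minimize  11y1 + 8y2 + 12y3 + 57y4
  subject to:
    y1 + 3y3 + 3y4 >= 3
    y2 + 3y3 + 4y4 >= 3
    y1, y2, y3, y4 >= 0

Solving the primal: x* = (4, 0).
  primal value c^T x* = 12.
Solving the dual: y* = (0, 0, 1, 0).
  dual value b^T y* = 12.
Strong duality: c^T x* = b^T y*. Confirmed.

12


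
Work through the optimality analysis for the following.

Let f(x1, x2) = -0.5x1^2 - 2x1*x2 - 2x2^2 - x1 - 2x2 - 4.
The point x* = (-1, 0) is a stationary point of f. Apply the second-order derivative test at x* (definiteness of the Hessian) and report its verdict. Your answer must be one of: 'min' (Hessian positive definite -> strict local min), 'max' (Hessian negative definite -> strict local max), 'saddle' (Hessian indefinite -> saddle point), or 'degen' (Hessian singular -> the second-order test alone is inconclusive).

Compute the Hessian H = grad^2 f:
  H = [[-1, -2], [-2, -4]]
Verify stationarity: grad f(x*) = H x* + g = (0, 0).
Eigenvalues of H: -5, 0.
H has a zero eigenvalue (singular; negative semidefinite but not definite), so H is neither positive definite, negative definite, nor indefinite. The second-order test alone is inconclusive -> degen.
(Indeed, f is constant along the null direction of H through x*, so x* is not a strict local extremum.)

degen


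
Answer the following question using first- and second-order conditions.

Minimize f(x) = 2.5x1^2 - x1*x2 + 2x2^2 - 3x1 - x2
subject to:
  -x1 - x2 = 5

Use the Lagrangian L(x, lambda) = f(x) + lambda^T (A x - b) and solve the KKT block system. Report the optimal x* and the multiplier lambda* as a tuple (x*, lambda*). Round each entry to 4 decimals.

Form the Lagrangian:
  L(x, lambda) = (1/2) x^T Q x + c^T x + lambda^T (A x - b)
Stationarity (grad_x L = 0): Q x + c + A^T lambda = 0.
Primal feasibility: A x = b.

This gives the KKT block system:
  [ Q   A^T ] [ x     ]   [-c ]
  [ A    0  ] [ lambda ] = [ b ]

Solving the linear system:
  x*      = (-2.0909, -2.9091)
  lambda* = (-10.5455)
  f(x*)   = 30.9545

x* = (-2.0909, -2.9091), lambda* = (-10.5455)


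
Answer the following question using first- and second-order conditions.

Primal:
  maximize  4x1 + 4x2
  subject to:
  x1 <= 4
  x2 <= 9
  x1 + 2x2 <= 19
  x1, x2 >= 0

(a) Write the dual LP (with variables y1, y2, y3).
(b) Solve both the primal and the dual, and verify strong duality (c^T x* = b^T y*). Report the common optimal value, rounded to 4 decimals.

The standard primal-dual pair for 'max c^T x s.t. A x <= b, x >= 0' is:
  Dual:  min b^T y  s.t.  A^T y >= c,  y >= 0.

So the dual LP is:
  minimize  4y1 + 9y2 + 19y3
  subject to:
    y1 + y3 >= 4
    y2 + 2y3 >= 4
    y1, y2, y3 >= 0

Solving the primal: x* = (4, 7.5).
  primal value c^T x* = 46.
Solving the dual: y* = (2, 0, 2).
  dual value b^T y* = 46.
Strong duality: c^T x* = b^T y*. Confirmed.

46


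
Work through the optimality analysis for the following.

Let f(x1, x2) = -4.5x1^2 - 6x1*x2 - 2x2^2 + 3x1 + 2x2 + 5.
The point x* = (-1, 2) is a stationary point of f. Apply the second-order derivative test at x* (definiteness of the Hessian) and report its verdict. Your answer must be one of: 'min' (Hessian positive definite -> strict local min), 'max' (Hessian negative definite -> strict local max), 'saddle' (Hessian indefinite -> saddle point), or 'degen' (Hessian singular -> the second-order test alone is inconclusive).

Compute the Hessian H = grad^2 f:
  H = [[-9, -6], [-6, -4]]
Verify stationarity: grad f(x*) = H x* + g = (0, 0).
Eigenvalues of H: -13, 0.
H has a zero eigenvalue (singular; negative semidefinite but not definite), so H is neither positive definite, negative definite, nor indefinite. The second-order test alone is inconclusive -> degen.
(Indeed, f is constant along the null direction of H through x*, so x* is not a strict local extremum.)

degen


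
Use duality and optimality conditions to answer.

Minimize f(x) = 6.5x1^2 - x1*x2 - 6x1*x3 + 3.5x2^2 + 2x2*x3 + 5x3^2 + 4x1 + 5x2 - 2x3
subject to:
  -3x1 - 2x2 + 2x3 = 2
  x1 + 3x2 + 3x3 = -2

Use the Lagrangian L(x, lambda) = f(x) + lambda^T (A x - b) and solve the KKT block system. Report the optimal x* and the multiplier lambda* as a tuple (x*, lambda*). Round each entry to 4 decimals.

Form the Lagrangian:
  L(x, lambda) = (1/2) x^T Q x + c^T x + lambda^T (A x - b)
Stationarity (grad_x L = 0): Q x + c + A^T lambda = 0.
Primal feasibility: A x = b.

This gives the KKT block system:
  [ Q   A^T ] [ x     ]   [-c ]
  [ A    0  ] [ lambda ] = [ b ]

Solving the linear system:
  x*      = (-0.2086, -0.6421, 0.045)
  lambda* = (0.5967, 0.1298)
  f(x*)   = -2.5343

x* = (-0.2086, -0.6421, 0.045), lambda* = (0.5967, 0.1298)


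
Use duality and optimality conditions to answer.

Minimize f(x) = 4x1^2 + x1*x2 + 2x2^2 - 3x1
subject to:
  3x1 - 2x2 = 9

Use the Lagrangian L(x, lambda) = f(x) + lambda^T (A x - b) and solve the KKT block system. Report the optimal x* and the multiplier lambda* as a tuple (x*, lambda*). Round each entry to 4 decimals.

Form the Lagrangian:
  L(x, lambda) = (1/2) x^T Q x + c^T x + lambda^T (A x - b)
Stationarity (grad_x L = 0): Q x + c + A^T lambda = 0.
Primal feasibility: A x = b.

This gives the KKT block system:
  [ Q   A^T ] [ x     ]   [-c ]
  [ A    0  ] [ lambda ] = [ b ]

Solving the linear system:
  x*      = (1.725, -1.9125)
  lambda* = (-2.9625)
  f(x*)   = 10.7438

x* = (1.725, -1.9125), lambda* = (-2.9625)


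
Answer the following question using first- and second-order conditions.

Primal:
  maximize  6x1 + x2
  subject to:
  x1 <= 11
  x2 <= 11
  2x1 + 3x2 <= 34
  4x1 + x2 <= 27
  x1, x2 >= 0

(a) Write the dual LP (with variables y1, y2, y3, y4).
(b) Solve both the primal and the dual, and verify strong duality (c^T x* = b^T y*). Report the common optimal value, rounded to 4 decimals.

The standard primal-dual pair for 'max c^T x s.t. A x <= b, x >= 0' is:
  Dual:  min b^T y  s.t.  A^T y >= c,  y >= 0.

So the dual LP is:
  minimize  11y1 + 11y2 + 34y3 + 27y4
  subject to:
    y1 + 2y3 + 4y4 >= 6
    y2 + 3y3 + y4 >= 1
    y1, y2, y3, y4 >= 0

Solving the primal: x* = (6.75, 0).
  primal value c^T x* = 40.5.
Solving the dual: y* = (0, 0, 0, 1.5).
  dual value b^T y* = 40.5.
Strong duality: c^T x* = b^T y*. Confirmed.

40.5


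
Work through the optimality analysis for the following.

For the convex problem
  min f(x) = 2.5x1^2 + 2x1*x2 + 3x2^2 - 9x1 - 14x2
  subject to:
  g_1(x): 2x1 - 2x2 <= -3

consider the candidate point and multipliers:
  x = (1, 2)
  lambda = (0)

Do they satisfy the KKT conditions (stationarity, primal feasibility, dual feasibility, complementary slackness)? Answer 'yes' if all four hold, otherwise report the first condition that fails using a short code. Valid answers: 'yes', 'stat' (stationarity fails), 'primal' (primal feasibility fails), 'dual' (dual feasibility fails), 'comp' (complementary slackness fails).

Gradient of f: grad f(x) = Q x + c = (0, 0)
Constraint values g_i(x) = a_i^T x - b_i:
  g_1((1, 2)) = 1
Stationarity residual: grad f(x) + sum_i lambda_i a_i = (0, 0)
  -> stationarity OK
Primal feasibility (all g_i <= 0): FAILS
Dual feasibility (all lambda_i >= 0): OK
Complementary slackness (lambda_i * g_i(x) = 0 for all i): OK

Verdict: the first failing condition is primal_feasibility -> primal.

primal


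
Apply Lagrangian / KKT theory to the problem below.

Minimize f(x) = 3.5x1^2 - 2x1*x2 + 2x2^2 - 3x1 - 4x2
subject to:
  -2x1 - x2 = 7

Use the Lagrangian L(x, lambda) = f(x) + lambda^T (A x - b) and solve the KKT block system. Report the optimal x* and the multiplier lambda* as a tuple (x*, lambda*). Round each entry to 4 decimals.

Form the Lagrangian:
  L(x, lambda) = (1/2) x^T Q x + c^T x + lambda^T (A x - b)
Stationarity (grad_x L = 0): Q x + c + A^T lambda = 0.
Primal feasibility: A x = b.

This gives the KKT block system:
  [ Q   A^T ] [ x     ]   [-c ]
  [ A    0  ] [ lambda ] = [ b ]

Solving the linear system:
  x*      = (-2.4194, -2.1613)
  lambda* = (-7.8065)
  f(x*)   = 35.2742

x* = (-2.4194, -2.1613), lambda* = (-7.8065)


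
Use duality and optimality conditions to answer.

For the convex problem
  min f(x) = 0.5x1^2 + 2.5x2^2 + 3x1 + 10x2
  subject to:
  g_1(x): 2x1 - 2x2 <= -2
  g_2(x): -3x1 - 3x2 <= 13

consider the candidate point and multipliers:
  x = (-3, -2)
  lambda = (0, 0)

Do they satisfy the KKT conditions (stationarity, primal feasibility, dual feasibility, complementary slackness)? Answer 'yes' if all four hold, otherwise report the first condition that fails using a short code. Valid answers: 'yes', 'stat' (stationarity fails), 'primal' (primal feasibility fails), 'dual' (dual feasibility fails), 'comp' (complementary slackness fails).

Gradient of f: grad f(x) = Q x + c = (0, 0)
Constraint values g_i(x) = a_i^T x - b_i:
  g_1((-3, -2)) = 0
  g_2((-3, -2)) = 2
Stationarity residual: grad f(x) + sum_i lambda_i a_i = (0, 0)
  -> stationarity OK
Primal feasibility (all g_i <= 0): FAILS
Dual feasibility (all lambda_i >= 0): OK
Complementary slackness (lambda_i * g_i(x) = 0 for all i): OK

Verdict: the first failing condition is primal_feasibility -> primal.

primal


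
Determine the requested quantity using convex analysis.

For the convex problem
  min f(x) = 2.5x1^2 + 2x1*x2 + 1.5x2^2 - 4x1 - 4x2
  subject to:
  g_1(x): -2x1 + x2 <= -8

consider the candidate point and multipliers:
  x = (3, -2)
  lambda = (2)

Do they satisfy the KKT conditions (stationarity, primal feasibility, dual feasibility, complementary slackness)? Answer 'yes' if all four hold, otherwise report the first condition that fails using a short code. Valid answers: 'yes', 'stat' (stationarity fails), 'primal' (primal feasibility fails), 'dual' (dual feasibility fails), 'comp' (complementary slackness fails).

Gradient of f: grad f(x) = Q x + c = (7, -4)
Constraint values g_i(x) = a_i^T x - b_i:
  g_1((3, -2)) = 0
Stationarity residual: grad f(x) + sum_i lambda_i a_i = (3, -2)
  -> stationarity FAILS
Primal feasibility (all g_i <= 0): OK
Dual feasibility (all lambda_i >= 0): OK
Complementary slackness (lambda_i * g_i(x) = 0 for all i): OK

Verdict: the first failing condition is stationarity -> stat.

stat


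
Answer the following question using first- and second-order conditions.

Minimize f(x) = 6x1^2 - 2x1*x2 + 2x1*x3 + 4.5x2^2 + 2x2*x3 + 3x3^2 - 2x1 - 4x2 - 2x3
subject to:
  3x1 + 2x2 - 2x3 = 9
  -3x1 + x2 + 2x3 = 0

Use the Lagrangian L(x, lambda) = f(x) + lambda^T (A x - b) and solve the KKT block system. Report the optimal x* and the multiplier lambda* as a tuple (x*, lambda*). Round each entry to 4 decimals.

Form the Lagrangian:
  L(x, lambda) = (1/2) x^T Q x + c^T x + lambda^T (A x - b)
Stationarity (grad_x L = 0): Q x + c + A^T lambda = 0.
Primal feasibility: A x = b.

This gives the KKT block system:
  [ Q   A^T ] [ x     ]   [-c ]
  [ A    0  ] [ lambda ] = [ b ]

Solving the linear system:
  x*      = (0.5873, 3, -0.619)
  lambda* = (-6.619, -7.3492)
  f(x*)   = 23.8175

x* = (0.5873, 3, -0.619), lambda* = (-6.619, -7.3492)


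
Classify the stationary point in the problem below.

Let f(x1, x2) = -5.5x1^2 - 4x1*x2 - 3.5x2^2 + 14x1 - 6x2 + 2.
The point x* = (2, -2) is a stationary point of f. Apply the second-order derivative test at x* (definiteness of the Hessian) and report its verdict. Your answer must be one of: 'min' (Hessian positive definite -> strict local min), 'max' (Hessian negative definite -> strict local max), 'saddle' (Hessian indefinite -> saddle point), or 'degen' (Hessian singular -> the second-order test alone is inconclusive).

Compute the Hessian H = grad^2 f:
  H = [[-11, -4], [-4, -7]]
Verify stationarity: grad f(x*) = H x* + g = (0, 0).
Eigenvalues of H: -13.4721, -4.5279.
Both eigenvalues < 0, so H is negative definite -> x* is a strict local max.

max


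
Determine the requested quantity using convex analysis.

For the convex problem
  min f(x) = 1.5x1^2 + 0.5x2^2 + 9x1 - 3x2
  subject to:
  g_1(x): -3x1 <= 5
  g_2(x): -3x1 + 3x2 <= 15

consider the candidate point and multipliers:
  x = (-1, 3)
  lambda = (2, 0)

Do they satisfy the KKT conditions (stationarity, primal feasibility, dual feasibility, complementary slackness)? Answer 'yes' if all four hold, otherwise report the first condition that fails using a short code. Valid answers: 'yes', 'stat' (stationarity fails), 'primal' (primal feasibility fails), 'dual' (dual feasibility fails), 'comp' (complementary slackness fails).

Gradient of f: grad f(x) = Q x + c = (6, 0)
Constraint values g_i(x) = a_i^T x - b_i:
  g_1((-1, 3)) = -2
  g_2((-1, 3)) = -3
Stationarity residual: grad f(x) + sum_i lambda_i a_i = (0, 0)
  -> stationarity OK
Primal feasibility (all g_i <= 0): OK
Dual feasibility (all lambda_i >= 0): OK
Complementary slackness (lambda_i * g_i(x) = 0 for all i): FAILS

Verdict: the first failing condition is complementary_slackness -> comp.

comp


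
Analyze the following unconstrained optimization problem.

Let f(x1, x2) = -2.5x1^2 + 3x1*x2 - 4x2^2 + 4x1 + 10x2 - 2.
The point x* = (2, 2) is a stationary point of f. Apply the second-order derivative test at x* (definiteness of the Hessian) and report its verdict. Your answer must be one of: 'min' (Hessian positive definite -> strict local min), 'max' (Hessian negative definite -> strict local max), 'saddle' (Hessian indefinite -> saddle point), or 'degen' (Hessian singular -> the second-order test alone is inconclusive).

Compute the Hessian H = grad^2 f:
  H = [[-5, 3], [3, -8]]
Verify stationarity: grad f(x*) = H x* + g = (0, 0).
Eigenvalues of H: -9.8541, -3.1459.
Both eigenvalues < 0, so H is negative definite -> x* is a strict local max.

max


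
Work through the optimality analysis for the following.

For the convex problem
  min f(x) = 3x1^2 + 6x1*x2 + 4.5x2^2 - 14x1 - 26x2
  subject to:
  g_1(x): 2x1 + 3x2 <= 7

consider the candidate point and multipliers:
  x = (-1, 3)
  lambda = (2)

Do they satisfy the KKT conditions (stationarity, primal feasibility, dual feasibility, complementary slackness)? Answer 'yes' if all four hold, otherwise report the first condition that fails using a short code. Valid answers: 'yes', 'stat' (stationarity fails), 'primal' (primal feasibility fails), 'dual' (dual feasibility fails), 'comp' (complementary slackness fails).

Gradient of f: grad f(x) = Q x + c = (-2, -5)
Constraint values g_i(x) = a_i^T x - b_i:
  g_1((-1, 3)) = 0
Stationarity residual: grad f(x) + sum_i lambda_i a_i = (2, 1)
  -> stationarity FAILS
Primal feasibility (all g_i <= 0): OK
Dual feasibility (all lambda_i >= 0): OK
Complementary slackness (lambda_i * g_i(x) = 0 for all i): OK

Verdict: the first failing condition is stationarity -> stat.

stat


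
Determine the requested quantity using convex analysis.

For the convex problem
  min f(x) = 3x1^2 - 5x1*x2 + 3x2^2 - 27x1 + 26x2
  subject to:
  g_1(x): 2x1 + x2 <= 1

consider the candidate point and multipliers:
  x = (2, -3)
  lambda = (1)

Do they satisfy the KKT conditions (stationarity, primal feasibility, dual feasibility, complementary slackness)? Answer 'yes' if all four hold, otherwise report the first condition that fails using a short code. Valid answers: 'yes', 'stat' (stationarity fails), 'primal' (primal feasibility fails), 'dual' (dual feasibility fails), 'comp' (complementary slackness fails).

Gradient of f: grad f(x) = Q x + c = (0, -2)
Constraint values g_i(x) = a_i^T x - b_i:
  g_1((2, -3)) = 0
Stationarity residual: grad f(x) + sum_i lambda_i a_i = (2, -1)
  -> stationarity FAILS
Primal feasibility (all g_i <= 0): OK
Dual feasibility (all lambda_i >= 0): OK
Complementary slackness (lambda_i * g_i(x) = 0 for all i): OK

Verdict: the first failing condition is stationarity -> stat.

stat


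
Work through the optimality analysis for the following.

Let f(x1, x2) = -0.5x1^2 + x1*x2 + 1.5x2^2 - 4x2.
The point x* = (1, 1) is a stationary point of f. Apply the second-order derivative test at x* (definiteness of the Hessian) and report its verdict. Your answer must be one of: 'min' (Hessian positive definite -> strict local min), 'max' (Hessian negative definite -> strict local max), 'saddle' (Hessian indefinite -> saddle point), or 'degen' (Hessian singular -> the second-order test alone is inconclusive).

Compute the Hessian H = grad^2 f:
  H = [[-1, 1], [1, 3]]
Verify stationarity: grad f(x*) = H x* + g = (0, 0).
Eigenvalues of H: -1.2361, 3.2361.
Eigenvalues have mixed signs, so H is indefinite -> x* is a saddle point.

saddle


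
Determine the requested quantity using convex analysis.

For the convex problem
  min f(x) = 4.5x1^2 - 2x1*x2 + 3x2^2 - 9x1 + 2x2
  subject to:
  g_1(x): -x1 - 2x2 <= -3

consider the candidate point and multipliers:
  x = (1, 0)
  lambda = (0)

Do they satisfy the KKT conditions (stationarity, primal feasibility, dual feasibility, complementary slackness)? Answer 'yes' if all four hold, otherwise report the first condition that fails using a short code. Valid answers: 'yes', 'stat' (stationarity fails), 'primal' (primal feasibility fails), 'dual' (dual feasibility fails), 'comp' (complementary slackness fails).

Gradient of f: grad f(x) = Q x + c = (0, 0)
Constraint values g_i(x) = a_i^T x - b_i:
  g_1((1, 0)) = 2
Stationarity residual: grad f(x) + sum_i lambda_i a_i = (0, 0)
  -> stationarity OK
Primal feasibility (all g_i <= 0): FAILS
Dual feasibility (all lambda_i >= 0): OK
Complementary slackness (lambda_i * g_i(x) = 0 for all i): OK

Verdict: the first failing condition is primal_feasibility -> primal.

primal


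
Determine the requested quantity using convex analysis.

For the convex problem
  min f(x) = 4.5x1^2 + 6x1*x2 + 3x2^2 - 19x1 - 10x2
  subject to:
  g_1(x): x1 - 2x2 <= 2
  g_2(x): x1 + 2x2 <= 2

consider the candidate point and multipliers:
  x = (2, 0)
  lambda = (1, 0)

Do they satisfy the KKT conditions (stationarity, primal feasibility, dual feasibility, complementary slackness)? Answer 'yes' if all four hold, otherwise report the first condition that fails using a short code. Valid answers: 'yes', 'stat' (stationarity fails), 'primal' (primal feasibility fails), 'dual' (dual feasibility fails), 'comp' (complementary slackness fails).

Gradient of f: grad f(x) = Q x + c = (-1, 2)
Constraint values g_i(x) = a_i^T x - b_i:
  g_1((2, 0)) = 0
  g_2((2, 0)) = 0
Stationarity residual: grad f(x) + sum_i lambda_i a_i = (0, 0)
  -> stationarity OK
Primal feasibility (all g_i <= 0): OK
Dual feasibility (all lambda_i >= 0): OK
Complementary slackness (lambda_i * g_i(x) = 0 for all i): OK

Verdict: yes, KKT holds.

yes


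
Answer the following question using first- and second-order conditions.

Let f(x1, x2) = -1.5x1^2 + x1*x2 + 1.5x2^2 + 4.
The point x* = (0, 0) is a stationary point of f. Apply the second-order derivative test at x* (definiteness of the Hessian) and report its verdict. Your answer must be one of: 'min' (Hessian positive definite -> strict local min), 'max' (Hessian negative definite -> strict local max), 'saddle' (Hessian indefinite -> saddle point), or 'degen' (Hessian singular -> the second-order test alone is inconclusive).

Compute the Hessian H = grad^2 f:
  H = [[-3, 1], [1, 3]]
Verify stationarity: grad f(x*) = H x* + g = (0, 0).
Eigenvalues of H: -3.1623, 3.1623.
Eigenvalues have mixed signs, so H is indefinite -> x* is a saddle point.

saddle


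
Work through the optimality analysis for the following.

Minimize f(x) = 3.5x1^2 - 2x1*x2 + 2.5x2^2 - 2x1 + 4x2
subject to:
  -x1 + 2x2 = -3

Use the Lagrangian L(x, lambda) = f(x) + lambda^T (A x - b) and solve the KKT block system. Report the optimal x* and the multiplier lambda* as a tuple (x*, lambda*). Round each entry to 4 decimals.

Form the Lagrangian:
  L(x, lambda) = (1/2) x^T Q x + c^T x + lambda^T (A x - b)
Stationarity (grad_x L = 0): Q x + c + A^T lambda = 0.
Primal feasibility: A x = b.

This gives the KKT block system:
  [ Q   A^T ] [ x     ]   [-c ]
  [ A    0  ] [ lambda ] = [ b ]

Solving the linear system:
  x*      = (0.12, -1.44)
  lambda* = (1.72)
  f(x*)   = -0.42

x* = (0.12, -1.44), lambda* = (1.72)


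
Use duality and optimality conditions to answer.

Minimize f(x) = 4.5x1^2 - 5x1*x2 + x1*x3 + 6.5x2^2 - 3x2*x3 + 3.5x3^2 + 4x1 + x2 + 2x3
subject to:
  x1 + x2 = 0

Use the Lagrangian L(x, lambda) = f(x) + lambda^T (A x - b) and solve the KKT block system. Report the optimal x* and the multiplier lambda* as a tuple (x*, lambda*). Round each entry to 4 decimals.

Form the Lagrangian:
  L(x, lambda) = (1/2) x^T Q x + c^T x + lambda^T (A x - b)
Stationarity (grad_x L = 0): Q x + c + A^T lambda = 0.
Primal feasibility: A x = b.

This gives the KKT block system:
  [ Q   A^T ] [ x     ]   [-c ]
  [ A    0  ] [ lambda ] = [ b ]

Solving the linear system:
  x*      = (-0.0625, 0.0625, -0.25)
  lambda* = (-2.875)
  f(x*)   = -0.3437

x* = (-0.0625, 0.0625, -0.25), lambda* = (-2.875)


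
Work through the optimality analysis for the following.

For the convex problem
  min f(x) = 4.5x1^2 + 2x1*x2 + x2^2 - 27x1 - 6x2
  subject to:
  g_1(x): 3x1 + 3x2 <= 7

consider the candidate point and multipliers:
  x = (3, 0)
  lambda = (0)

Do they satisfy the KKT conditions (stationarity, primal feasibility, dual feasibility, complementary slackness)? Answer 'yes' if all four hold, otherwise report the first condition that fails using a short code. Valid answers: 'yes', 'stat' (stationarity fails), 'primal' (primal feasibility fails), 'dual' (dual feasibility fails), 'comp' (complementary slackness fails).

Gradient of f: grad f(x) = Q x + c = (0, 0)
Constraint values g_i(x) = a_i^T x - b_i:
  g_1((3, 0)) = 2
Stationarity residual: grad f(x) + sum_i lambda_i a_i = (0, 0)
  -> stationarity OK
Primal feasibility (all g_i <= 0): FAILS
Dual feasibility (all lambda_i >= 0): OK
Complementary slackness (lambda_i * g_i(x) = 0 for all i): OK

Verdict: the first failing condition is primal_feasibility -> primal.

primal


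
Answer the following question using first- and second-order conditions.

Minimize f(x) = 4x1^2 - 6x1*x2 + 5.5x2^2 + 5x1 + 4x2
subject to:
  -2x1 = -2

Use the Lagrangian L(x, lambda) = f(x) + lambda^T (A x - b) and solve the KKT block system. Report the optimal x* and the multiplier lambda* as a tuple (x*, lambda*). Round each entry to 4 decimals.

Form the Lagrangian:
  L(x, lambda) = (1/2) x^T Q x + c^T x + lambda^T (A x - b)
Stationarity (grad_x L = 0): Q x + c + A^T lambda = 0.
Primal feasibility: A x = b.

This gives the KKT block system:
  [ Q   A^T ] [ x     ]   [-c ]
  [ A    0  ] [ lambda ] = [ b ]

Solving the linear system:
  x*      = (1, 0.1818)
  lambda* = (5.9545)
  f(x*)   = 8.8182

x* = (1, 0.1818), lambda* = (5.9545)


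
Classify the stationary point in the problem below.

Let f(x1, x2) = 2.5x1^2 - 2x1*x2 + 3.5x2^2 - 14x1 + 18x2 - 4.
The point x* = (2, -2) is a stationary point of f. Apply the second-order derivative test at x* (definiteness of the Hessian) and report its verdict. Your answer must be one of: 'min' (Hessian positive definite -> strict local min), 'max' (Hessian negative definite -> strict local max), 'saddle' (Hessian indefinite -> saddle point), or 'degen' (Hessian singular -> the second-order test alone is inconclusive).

Compute the Hessian H = grad^2 f:
  H = [[5, -2], [-2, 7]]
Verify stationarity: grad f(x*) = H x* + g = (0, 0).
Eigenvalues of H: 3.7639, 8.2361.
Both eigenvalues > 0, so H is positive definite -> x* is a strict local min.

min


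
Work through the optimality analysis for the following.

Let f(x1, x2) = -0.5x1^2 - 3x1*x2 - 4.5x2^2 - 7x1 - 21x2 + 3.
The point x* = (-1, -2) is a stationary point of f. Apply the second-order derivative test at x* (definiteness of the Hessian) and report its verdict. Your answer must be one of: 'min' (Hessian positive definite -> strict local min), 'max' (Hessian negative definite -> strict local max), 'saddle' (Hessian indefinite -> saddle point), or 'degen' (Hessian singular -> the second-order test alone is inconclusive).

Compute the Hessian H = grad^2 f:
  H = [[-1, -3], [-3, -9]]
Verify stationarity: grad f(x*) = H x* + g = (0, 0).
Eigenvalues of H: -10, 0.
H has a zero eigenvalue (singular; negative semidefinite but not definite), so H is neither positive definite, negative definite, nor indefinite. The second-order test alone is inconclusive -> degen.
(Indeed, f is constant along the null direction of H through x*, so x* is not a strict local extremum.)

degen


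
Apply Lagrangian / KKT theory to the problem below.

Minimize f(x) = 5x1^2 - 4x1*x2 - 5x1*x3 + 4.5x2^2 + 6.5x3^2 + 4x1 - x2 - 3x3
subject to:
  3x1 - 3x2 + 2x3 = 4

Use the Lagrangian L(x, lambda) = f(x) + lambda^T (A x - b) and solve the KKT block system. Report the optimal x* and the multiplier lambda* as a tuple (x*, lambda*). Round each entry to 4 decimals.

Form the Lagrangian:
  L(x, lambda) = (1/2) x^T Q x + c^T x + lambda^T (A x - b)
Stationarity (grad_x L = 0): Q x + c + A^T lambda = 0.
Primal feasibility: A x = b.

This gives the KKT block system:
  [ Q   A^T ] [ x     ]   [-c ]
  [ A    0  ] [ lambda ] = [ b ]

Solving the linear system:
  x*      = (0.4439, -0.4029, 0.7298)
  lambda* = (-2.1339)
  f(x*)   = 4.2624

x* = (0.4439, -0.4029, 0.7298), lambda* = (-2.1339)


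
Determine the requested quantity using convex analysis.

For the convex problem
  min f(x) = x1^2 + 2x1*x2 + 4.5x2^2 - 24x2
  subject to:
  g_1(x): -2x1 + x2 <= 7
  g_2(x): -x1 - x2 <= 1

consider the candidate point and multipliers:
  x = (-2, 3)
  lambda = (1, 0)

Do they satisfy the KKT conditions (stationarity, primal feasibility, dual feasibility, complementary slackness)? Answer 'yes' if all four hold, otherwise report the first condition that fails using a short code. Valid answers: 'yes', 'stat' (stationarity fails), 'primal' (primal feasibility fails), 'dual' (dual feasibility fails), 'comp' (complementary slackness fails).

Gradient of f: grad f(x) = Q x + c = (2, -1)
Constraint values g_i(x) = a_i^T x - b_i:
  g_1((-2, 3)) = 0
  g_2((-2, 3)) = -2
Stationarity residual: grad f(x) + sum_i lambda_i a_i = (0, 0)
  -> stationarity OK
Primal feasibility (all g_i <= 0): OK
Dual feasibility (all lambda_i >= 0): OK
Complementary slackness (lambda_i * g_i(x) = 0 for all i): OK

Verdict: yes, KKT holds.

yes


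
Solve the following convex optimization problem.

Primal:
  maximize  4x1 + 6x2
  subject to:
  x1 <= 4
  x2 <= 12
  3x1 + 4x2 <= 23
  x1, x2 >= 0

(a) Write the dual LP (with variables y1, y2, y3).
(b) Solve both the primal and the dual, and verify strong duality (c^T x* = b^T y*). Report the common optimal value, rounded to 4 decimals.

The standard primal-dual pair for 'max c^T x s.t. A x <= b, x >= 0' is:
  Dual:  min b^T y  s.t.  A^T y >= c,  y >= 0.

So the dual LP is:
  minimize  4y1 + 12y2 + 23y3
  subject to:
    y1 + 3y3 >= 4
    y2 + 4y3 >= 6
    y1, y2, y3 >= 0

Solving the primal: x* = (0, 5.75).
  primal value c^T x* = 34.5.
Solving the dual: y* = (0, 0, 1.5).
  dual value b^T y* = 34.5.
Strong duality: c^T x* = b^T y*. Confirmed.

34.5


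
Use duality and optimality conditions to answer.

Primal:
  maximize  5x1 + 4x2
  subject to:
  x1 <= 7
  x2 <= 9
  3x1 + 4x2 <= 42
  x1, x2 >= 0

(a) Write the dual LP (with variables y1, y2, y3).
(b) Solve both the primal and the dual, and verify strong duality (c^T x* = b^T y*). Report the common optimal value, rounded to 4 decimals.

The standard primal-dual pair for 'max c^T x s.t. A x <= b, x >= 0' is:
  Dual:  min b^T y  s.t.  A^T y >= c,  y >= 0.

So the dual LP is:
  minimize  7y1 + 9y2 + 42y3
  subject to:
    y1 + 3y3 >= 5
    y2 + 4y3 >= 4
    y1, y2, y3 >= 0

Solving the primal: x* = (7, 5.25).
  primal value c^T x* = 56.
Solving the dual: y* = (2, 0, 1).
  dual value b^T y* = 56.
Strong duality: c^T x* = b^T y*. Confirmed.

56


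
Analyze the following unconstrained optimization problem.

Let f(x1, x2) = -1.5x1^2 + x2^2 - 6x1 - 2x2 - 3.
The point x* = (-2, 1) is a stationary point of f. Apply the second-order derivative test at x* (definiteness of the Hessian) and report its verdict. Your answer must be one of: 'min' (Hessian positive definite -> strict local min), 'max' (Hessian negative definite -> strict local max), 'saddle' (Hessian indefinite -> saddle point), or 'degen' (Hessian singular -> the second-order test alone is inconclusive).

Compute the Hessian H = grad^2 f:
  H = [[-3, 0], [0, 2]]
Verify stationarity: grad f(x*) = H x* + g = (0, 0).
Eigenvalues of H: -3, 2.
Eigenvalues have mixed signs, so H is indefinite -> x* is a saddle point.

saddle


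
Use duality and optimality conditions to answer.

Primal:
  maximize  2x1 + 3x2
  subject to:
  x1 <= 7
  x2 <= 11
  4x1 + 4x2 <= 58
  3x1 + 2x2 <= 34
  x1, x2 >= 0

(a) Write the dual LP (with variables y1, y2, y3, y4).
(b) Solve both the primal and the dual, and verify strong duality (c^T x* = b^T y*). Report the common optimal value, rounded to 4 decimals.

The standard primal-dual pair for 'max c^T x s.t. A x <= b, x >= 0' is:
  Dual:  min b^T y  s.t.  A^T y >= c,  y >= 0.

So the dual LP is:
  minimize  7y1 + 11y2 + 58y3 + 34y4
  subject to:
    y1 + 4y3 + 3y4 >= 2
    y2 + 4y3 + 2y4 >= 3
    y1, y2, y3, y4 >= 0

Solving the primal: x* = (3.5, 11).
  primal value c^T x* = 40.
Solving the dual: y* = (0, 1, 0.5, 0).
  dual value b^T y* = 40.
Strong duality: c^T x* = b^T y*. Confirmed.

40


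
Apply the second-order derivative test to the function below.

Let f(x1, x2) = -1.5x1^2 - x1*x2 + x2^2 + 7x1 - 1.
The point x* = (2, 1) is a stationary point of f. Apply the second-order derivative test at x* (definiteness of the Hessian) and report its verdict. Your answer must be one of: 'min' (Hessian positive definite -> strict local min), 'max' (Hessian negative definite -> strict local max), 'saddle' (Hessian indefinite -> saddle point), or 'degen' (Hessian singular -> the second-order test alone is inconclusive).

Compute the Hessian H = grad^2 f:
  H = [[-3, -1], [-1, 2]]
Verify stationarity: grad f(x*) = H x* + g = (0, 0).
Eigenvalues of H: -3.1926, 2.1926.
Eigenvalues have mixed signs, so H is indefinite -> x* is a saddle point.

saddle


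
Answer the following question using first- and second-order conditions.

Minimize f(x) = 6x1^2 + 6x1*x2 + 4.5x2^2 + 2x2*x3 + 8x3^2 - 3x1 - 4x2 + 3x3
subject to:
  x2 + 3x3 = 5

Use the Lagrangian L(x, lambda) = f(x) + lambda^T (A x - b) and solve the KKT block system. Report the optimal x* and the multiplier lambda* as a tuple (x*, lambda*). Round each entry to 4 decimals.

Form the Lagrangian:
  L(x, lambda) = (1/2) x^T Q x + c^T x + lambda^T (A x - b)
Stationarity (grad_x L = 0): Q x + c + A^T lambda = 0.
Primal feasibility: A x = b.

This gives the KKT block system:
  [ Q   A^T ] [ x     ]   [-c ]
  [ A    0  ] [ lambda ] = [ b ]

Solving the linear system:
  x*      = (-0.4526, 1.4052, 1.1983)
  lambda* = (-8.3276)
  f(x*)   = 20.4849

x* = (-0.4526, 1.4052, 1.1983), lambda* = (-8.3276)


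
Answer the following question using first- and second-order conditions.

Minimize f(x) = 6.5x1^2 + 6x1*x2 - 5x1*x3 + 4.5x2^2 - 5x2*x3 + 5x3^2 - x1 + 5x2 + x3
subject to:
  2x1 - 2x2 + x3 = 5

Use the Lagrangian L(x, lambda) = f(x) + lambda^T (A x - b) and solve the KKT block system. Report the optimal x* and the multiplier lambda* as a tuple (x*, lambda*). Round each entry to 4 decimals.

Form the Lagrangian:
  L(x, lambda) = (1/2) x^T Q x + c^T x + lambda^T (A x - b)
Stationarity (grad_x L = 0): Q x + c + A^T lambda = 0.
Primal feasibility: A x = b.

This gives the KKT block system:
  [ Q   A^T ] [ x     ]   [-c ]
  [ A    0  ] [ lambda ] = [ b ]

Solving the linear system:
  x*      = (0.9615, -1.7003, -0.3236)
  lambda* = (-1.4579)
  f(x*)   = -1.2487

x* = (0.9615, -1.7003, -0.3236), lambda* = (-1.4579)


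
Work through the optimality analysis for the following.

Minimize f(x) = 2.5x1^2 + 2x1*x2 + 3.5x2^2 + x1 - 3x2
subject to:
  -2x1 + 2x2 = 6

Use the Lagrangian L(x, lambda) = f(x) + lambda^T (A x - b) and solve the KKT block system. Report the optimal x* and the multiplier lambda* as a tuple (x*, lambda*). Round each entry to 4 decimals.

Form the Lagrangian:
  L(x, lambda) = (1/2) x^T Q x + c^T x + lambda^T (A x - b)
Stationarity (grad_x L = 0): Q x + c + A^T lambda = 0.
Primal feasibility: A x = b.

This gives the KKT block system:
  [ Q   A^T ] [ x     ]   [-c ]
  [ A    0  ] [ lambda ] = [ b ]

Solving the linear system:
  x*      = (-1.5625, 1.4375)
  lambda* = (-1.9688)
  f(x*)   = 2.9688

x* = (-1.5625, 1.4375), lambda* = (-1.9688)


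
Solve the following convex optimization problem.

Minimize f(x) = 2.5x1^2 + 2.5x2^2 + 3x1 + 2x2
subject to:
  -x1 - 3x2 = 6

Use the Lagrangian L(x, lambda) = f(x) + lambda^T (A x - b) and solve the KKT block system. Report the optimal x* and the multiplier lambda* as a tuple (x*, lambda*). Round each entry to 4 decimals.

Form the Lagrangian:
  L(x, lambda) = (1/2) x^T Q x + c^T x + lambda^T (A x - b)
Stationarity (grad_x L = 0): Q x + c + A^T lambda = 0.
Primal feasibility: A x = b.

This gives the KKT block system:
  [ Q   A^T ] [ x     ]   [-c ]
  [ A    0  ] [ lambda ] = [ b ]

Solving the linear system:
  x*      = (-1.02, -1.66)
  lambda* = (-2.1)
  f(x*)   = 3.11

x* = (-1.02, -1.66), lambda* = (-2.1)


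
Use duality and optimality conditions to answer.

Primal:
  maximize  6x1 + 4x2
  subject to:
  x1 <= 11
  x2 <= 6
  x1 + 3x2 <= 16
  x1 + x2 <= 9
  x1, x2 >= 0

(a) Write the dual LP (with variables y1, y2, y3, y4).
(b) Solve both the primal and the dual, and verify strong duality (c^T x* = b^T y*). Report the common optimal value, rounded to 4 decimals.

The standard primal-dual pair for 'max c^T x s.t. A x <= b, x >= 0' is:
  Dual:  min b^T y  s.t.  A^T y >= c,  y >= 0.

So the dual LP is:
  minimize  11y1 + 6y2 + 16y3 + 9y4
  subject to:
    y1 + y3 + y4 >= 6
    y2 + 3y3 + y4 >= 4
    y1, y2, y3, y4 >= 0

Solving the primal: x* = (9, 0).
  primal value c^T x* = 54.
Solving the dual: y* = (0, 0, 0, 6).
  dual value b^T y* = 54.
Strong duality: c^T x* = b^T y*. Confirmed.

54


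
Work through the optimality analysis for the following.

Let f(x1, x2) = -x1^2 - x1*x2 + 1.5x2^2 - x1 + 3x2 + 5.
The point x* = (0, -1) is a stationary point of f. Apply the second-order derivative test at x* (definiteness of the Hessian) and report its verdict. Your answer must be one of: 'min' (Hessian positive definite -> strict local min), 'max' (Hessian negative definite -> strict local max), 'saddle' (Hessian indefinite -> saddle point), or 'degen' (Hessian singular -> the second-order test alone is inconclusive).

Compute the Hessian H = grad^2 f:
  H = [[-2, -1], [-1, 3]]
Verify stationarity: grad f(x*) = H x* + g = (0, 0).
Eigenvalues of H: -2.1926, 3.1926.
Eigenvalues have mixed signs, so H is indefinite -> x* is a saddle point.

saddle


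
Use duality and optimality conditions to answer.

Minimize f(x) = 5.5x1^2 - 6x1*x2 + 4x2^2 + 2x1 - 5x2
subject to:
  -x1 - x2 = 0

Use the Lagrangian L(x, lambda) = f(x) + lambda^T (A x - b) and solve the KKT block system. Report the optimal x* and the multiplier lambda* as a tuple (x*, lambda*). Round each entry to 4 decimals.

Form the Lagrangian:
  L(x, lambda) = (1/2) x^T Q x + c^T x + lambda^T (A x - b)
Stationarity (grad_x L = 0): Q x + c + A^T lambda = 0.
Primal feasibility: A x = b.

This gives the KKT block system:
  [ Q   A^T ] [ x     ]   [-c ]
  [ A    0  ] [ lambda ] = [ b ]

Solving the linear system:
  x*      = (-0.2258, 0.2258)
  lambda* = (-1.8387)
  f(x*)   = -0.7903

x* = (-0.2258, 0.2258), lambda* = (-1.8387)


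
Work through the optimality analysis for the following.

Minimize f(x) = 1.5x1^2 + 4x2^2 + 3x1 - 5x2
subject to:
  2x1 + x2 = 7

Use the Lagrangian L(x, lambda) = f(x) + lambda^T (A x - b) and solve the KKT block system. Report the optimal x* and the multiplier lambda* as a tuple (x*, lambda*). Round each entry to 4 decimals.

Form the Lagrangian:
  L(x, lambda) = (1/2) x^T Q x + c^T x + lambda^T (A x - b)
Stationarity (grad_x L = 0): Q x + c + A^T lambda = 0.
Primal feasibility: A x = b.

This gives the KKT block system:
  [ Q   A^T ] [ x     ]   [-c ]
  [ A    0  ] [ lambda ] = [ b ]

Solving the linear system:
  x*      = (2.8286, 1.3429)
  lambda* = (-5.7429)
  f(x*)   = 20.9857

x* = (2.8286, 1.3429), lambda* = (-5.7429)


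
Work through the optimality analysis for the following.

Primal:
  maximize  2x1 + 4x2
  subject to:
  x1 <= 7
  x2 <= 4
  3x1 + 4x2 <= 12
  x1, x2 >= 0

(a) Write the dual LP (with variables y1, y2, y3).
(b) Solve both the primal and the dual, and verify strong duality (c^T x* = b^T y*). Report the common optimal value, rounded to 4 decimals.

The standard primal-dual pair for 'max c^T x s.t. A x <= b, x >= 0' is:
  Dual:  min b^T y  s.t.  A^T y >= c,  y >= 0.

So the dual LP is:
  minimize  7y1 + 4y2 + 12y3
  subject to:
    y1 + 3y3 >= 2
    y2 + 4y3 >= 4
    y1, y2, y3 >= 0

Solving the primal: x* = (0, 3).
  primal value c^T x* = 12.
Solving the dual: y* = (0, 0, 1).
  dual value b^T y* = 12.
Strong duality: c^T x* = b^T y*. Confirmed.

12
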